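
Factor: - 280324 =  - 2^2 * 11^1*23^1*277^1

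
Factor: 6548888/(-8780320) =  - 818611/1097540 = -2^( - 2 )*5^(-1)*479^1*1709^1 *54877^(  -  1)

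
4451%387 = 194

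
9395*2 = 18790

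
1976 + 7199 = 9175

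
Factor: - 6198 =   -  2^1*3^1* 1033^1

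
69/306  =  23/102 = 0.23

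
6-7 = - 1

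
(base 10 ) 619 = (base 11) 513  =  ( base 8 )1153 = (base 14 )323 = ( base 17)227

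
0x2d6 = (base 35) kq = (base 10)726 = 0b1011010110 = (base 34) lc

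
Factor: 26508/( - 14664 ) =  - 2^( - 1 )*13^( - 1)*47^1=- 47/26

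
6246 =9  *694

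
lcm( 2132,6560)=85280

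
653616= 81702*8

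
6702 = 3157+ 3545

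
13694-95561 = -81867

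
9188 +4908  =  14096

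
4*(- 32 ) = -128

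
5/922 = 5/922 = 0.01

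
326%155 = 16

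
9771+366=10137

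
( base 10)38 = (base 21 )1H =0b100110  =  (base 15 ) 28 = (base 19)20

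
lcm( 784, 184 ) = 18032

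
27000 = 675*40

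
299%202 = 97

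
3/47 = 3/47 = 0.06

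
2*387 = 774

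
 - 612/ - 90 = 34/5 = 6.80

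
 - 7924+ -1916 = -9840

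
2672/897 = 2 +878/897= 2.98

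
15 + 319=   334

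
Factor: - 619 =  - 619^1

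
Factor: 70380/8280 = 17/2  =  2^( - 1)*17^1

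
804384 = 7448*108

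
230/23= 10 = 10.00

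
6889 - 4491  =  2398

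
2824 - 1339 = 1485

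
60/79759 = 60/79759 = 0.00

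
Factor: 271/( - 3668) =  - 2^(-2 ) *7^( - 1) * 131^(-1 )*271^1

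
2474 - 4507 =-2033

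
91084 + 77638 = 168722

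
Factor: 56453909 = 47^1*163^1 *7369^1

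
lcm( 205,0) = 0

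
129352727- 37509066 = 91843661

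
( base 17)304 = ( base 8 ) 1547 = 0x367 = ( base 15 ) 3D1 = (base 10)871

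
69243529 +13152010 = 82395539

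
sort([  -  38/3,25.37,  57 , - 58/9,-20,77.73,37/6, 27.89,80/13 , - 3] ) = [ - 20, - 38/3 , - 58/9, - 3,80/13,37/6, 25.37, 27.89 , 57,77.73 ]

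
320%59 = 25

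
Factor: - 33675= -3^1* 5^2*449^1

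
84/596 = 21/149 = 0.14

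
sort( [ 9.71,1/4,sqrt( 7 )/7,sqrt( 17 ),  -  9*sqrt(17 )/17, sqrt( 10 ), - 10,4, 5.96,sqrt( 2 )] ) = [ - 10, - 9*sqrt( 17 )/17 , 1/4,  sqrt(7)/7,sqrt( 2),sqrt( 10 ),4,sqrt( 17 ),  5.96,9.71] 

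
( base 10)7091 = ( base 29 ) 8cf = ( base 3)100201122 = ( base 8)15663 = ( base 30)7qb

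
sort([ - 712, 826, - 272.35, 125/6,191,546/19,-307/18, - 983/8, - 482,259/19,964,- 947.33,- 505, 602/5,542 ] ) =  [ - 947.33, - 712 , - 505, - 482, - 272.35, - 983/8, - 307/18,259/19, 125/6, 546/19, 602/5,191, 542, 826, 964 ] 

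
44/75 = 44/75 = 0.59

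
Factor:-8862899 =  - 17^1*109^1*4783^1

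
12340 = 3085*4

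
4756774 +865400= 5622174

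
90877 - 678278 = -587401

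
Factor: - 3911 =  - 3911^1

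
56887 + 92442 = 149329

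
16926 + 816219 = 833145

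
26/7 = 26/7 = 3.71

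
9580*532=5096560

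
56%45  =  11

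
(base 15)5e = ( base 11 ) 81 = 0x59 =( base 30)2T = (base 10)89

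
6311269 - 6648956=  - 337687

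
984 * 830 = 816720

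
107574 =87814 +19760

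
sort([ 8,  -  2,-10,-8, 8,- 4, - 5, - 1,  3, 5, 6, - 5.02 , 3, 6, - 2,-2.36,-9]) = [-10, - 9, - 8, - 5.02, - 5, - 4, - 2.36,-2, - 2, - 1, 3, 3,5, 6, 6, 8, 8]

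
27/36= 3/4= 0.75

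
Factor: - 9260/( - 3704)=2^( - 1)*5^1 = 5/2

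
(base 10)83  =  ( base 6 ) 215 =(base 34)2F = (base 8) 123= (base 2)1010011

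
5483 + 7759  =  13242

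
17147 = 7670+9477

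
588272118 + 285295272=873567390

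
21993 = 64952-42959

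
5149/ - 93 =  - 5149/93 =- 55.37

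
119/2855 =119/2855 = 0.04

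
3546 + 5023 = 8569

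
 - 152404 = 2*( - 76202)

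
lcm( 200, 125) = 1000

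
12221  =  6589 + 5632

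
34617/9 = 11539/3 = 3846.33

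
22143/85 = 22143/85 =260.51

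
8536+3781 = 12317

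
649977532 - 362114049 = 287863483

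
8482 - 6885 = 1597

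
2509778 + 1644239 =4154017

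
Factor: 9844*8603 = 2^2*7^1 * 23^1 * 107^1*1229^1 = 84687932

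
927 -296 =631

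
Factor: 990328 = 2^3*123791^1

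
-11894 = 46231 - 58125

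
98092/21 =4671 + 1/21  =  4671.05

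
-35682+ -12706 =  - 48388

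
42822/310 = 21411/155=138.14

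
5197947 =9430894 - 4232947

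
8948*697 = 6236756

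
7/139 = 7/139 = 0.05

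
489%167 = 155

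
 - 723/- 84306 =241/28102 = 0.01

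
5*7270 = 36350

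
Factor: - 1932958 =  - 2^1*59^1 * 16381^1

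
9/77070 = 3/25690 =0.00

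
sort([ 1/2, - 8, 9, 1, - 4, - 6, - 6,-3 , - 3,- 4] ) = [ - 8,-6 , - 6, - 4, - 4, - 3,- 3,  1/2,  1,9]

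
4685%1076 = 381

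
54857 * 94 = 5156558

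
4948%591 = 220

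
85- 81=4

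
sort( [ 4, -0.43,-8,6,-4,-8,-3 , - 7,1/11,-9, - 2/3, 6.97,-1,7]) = [  -  9,-8,-8,-7, - 4, - 3,-1, - 2/3, - 0.43, 1/11,4,6, 6.97,7]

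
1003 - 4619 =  - 3616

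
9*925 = 8325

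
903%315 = 273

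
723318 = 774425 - 51107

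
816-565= 251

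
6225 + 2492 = 8717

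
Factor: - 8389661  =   - 7^1*1198523^1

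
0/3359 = 0 = 0.00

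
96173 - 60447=35726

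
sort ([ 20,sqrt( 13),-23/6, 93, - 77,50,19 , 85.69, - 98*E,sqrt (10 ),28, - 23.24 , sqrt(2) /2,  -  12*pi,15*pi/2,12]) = [- 98*E, - 77, - 12*pi, - 23.24,-23/6,sqrt ( 2)/2,sqrt(10),  sqrt (13),12,19, 20,15*pi/2,28,50,85.69, 93 ] 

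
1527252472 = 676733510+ 850518962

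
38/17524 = 19/8762 = 0.00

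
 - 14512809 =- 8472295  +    -  6040514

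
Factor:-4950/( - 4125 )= 2^1*3^1*5^( - 1 ) =6/5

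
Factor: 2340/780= 3 = 3^1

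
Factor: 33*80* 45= 118800 = 2^4*3^3*5^2*11^1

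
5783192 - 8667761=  - 2884569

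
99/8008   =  9/728 = 0.01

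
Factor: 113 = 113^1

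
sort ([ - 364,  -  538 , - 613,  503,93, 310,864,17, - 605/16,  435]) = [ - 613, - 538, - 364, - 605/16,  17, 93,310,435 , 503,864 ] 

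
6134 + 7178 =13312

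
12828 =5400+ 7428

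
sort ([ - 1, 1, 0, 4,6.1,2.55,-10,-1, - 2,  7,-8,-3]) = [ - 10, - 8,-3, - 2,-1,- 1,0, 1,2.55,  4,6.1, 7]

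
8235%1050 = 885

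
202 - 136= 66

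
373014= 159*2346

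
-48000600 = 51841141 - 99841741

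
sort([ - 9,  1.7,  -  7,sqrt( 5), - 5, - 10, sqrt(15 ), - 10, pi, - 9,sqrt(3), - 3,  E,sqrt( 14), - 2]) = [ -10, - 10, - 9,  -  9, - 7, - 5, - 3,-2,1.7, sqrt( 3), sqrt( 5), E , pi, sqrt(14 ), sqrt(15) ]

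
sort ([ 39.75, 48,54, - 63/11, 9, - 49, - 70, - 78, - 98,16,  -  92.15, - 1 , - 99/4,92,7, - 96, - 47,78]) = [ - 98 , - 96, - 92.15,-78 , - 70, - 49, - 47,-99/4,-63/11, - 1,7, 9,  16,39.75, 48,54,  78,92]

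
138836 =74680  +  64156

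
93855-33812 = 60043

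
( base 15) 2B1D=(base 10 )9253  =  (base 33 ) 8gd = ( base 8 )22045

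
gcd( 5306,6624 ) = 2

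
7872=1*7872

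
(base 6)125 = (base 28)1p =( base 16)35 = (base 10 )53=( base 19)2F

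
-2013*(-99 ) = 199287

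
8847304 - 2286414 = 6560890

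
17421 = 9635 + 7786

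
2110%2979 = 2110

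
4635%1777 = 1081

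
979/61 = 16 + 3/61 = 16.05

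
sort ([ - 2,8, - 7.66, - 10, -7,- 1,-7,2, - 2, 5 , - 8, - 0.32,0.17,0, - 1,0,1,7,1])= [-10, - 8,-7.66, - 7, - 7, - 2, - 2, - 1, - 1, - 0.32, 0,0,0.17,1, 1,2,5, 7, 8 ]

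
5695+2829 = 8524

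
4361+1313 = 5674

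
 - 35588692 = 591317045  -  626905737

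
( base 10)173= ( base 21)85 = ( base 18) 9b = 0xad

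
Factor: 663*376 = 2^3*3^1*13^1*17^1*47^1 = 249288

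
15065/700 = 21+73/140 = 21.52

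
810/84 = 9+9/14 = 9.64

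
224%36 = 8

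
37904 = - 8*(-4738 ) 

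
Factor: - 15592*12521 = - 195227432 = - 2^3*19^1  *659^1*1949^1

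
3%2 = 1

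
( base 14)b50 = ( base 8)4262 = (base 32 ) 25i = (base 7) 6330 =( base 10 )2226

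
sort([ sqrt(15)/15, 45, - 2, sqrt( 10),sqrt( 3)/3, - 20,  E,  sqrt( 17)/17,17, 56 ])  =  [ - 20, - 2,sqrt (17 ) /17,sqrt( 15) /15, sqrt( 3 ) /3, E,sqrt(10),  17, 45,56]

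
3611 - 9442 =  - 5831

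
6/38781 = 2/12927 = 0.00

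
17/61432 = 17/61432 = 0.00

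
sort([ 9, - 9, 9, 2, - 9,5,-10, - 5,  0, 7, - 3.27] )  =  [ - 10 , - 9, - 9, - 5, - 3.27, 0, 2,5,7,9, 9 ] 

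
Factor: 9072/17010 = 2^3*3^(- 1)* 5^(-1 ) = 8/15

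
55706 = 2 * 27853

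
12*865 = 10380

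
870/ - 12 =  - 145/2 = - 72.50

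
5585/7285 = 1117/1457 = 0.77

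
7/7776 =7/7776 = 0.00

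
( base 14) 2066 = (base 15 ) 19BD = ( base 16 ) 15ca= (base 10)5578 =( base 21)CDD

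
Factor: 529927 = 529927^1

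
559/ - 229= -559/229=- 2.44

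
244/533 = 244/533 = 0.46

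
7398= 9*822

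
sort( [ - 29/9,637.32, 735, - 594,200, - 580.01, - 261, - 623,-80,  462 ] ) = [ - 623, - 594,-580.01,-261,-80, - 29/9, 200,462,  637.32,735]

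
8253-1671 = 6582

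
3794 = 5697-1903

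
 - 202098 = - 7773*26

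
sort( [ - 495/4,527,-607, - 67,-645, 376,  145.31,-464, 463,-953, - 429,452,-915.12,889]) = [-953, - 915.12,  -  645,- 607,  -  464,-429,-495/4,-67, 145.31,376, 452, 463,527,889]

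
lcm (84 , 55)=4620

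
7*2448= 17136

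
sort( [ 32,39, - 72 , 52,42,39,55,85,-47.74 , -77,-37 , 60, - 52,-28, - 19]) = [ - 77,-72, - 52,- 47.74, - 37, - 28, - 19,  32, 39,  39,42 , 52,55, 60 , 85 ]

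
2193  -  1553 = 640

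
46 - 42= 4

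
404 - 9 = 395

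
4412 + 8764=13176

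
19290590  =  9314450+9976140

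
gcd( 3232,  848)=16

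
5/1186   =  5/1186 = 0.00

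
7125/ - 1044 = -2375/348= - 6.82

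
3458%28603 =3458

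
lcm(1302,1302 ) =1302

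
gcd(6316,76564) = 4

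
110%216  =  110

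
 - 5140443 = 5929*( - 867)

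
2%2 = 0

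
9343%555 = 463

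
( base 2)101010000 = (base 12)240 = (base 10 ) 336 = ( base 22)f6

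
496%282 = 214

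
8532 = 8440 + 92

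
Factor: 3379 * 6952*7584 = 178154287872 = 2^8*3^1 * 11^1*31^1*79^2*109^1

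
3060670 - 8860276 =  - 5799606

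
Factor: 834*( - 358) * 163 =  - 2^2*3^1 * 139^1 * 163^1*179^1 =- 48667236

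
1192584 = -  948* (-1258)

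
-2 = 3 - 5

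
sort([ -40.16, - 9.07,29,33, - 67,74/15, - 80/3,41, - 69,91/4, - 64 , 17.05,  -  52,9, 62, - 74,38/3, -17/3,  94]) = [ - 74,- 69,-67 , - 64,- 52, -40.16, - 80/3 , - 9.07, - 17/3,74/15,  9,38/3,17.05, 91/4, 29,33, 41,62, 94]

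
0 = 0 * ( - 64226 )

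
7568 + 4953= 12521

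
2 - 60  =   - 58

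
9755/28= 348  +  11/28 =348.39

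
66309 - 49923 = 16386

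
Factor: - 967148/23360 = - 2^( - 4)*5^( - 1) * 7^1 * 13^1 * 73^( - 1) * 2657^1 =- 241787/5840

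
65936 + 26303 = 92239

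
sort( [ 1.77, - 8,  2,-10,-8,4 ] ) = [-10,-8,  -  8,1.77, 2,4] 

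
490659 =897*547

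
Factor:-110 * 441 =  - 2^1*3^2* 5^1 * 7^2*11^1 = - 48510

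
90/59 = 90/59 = 1.53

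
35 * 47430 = 1660050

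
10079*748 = 7539092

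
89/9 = 89/9 = 9.89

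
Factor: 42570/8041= 2^1*3^2 * 5^1*17^( - 1 ) = 90/17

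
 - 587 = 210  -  797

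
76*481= 36556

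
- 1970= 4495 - 6465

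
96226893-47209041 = 49017852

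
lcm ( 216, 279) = 6696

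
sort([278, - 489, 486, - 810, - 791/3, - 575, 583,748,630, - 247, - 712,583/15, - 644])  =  [ - 810,  -  712, - 644,-575, - 489, -791/3 , - 247,583/15,278, 486 , 583, 630, 748]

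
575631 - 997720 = - 422089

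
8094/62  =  4047/31  =  130.55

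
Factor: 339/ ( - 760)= - 2^( - 3)*3^1*5^( - 1 )*19^ ( - 1)*113^1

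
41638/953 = 43 + 659/953=   43.69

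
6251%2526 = 1199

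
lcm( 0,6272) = 0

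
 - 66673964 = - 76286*874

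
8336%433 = 109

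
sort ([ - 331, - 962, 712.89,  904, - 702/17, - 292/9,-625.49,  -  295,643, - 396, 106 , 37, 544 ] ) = [ - 962, - 625.49, -396,  -  331, - 295, - 702/17,-292/9, 37,106, 544, 643, 712.89, 904] 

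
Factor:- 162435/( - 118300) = 357/260  =  2^( -2)*3^1*5^( -1 )*7^1* 13^( -1 )*17^1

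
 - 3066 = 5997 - 9063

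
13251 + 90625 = 103876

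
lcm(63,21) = 63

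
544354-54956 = 489398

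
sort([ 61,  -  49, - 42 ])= [ - 49, - 42,61 ]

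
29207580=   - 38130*( - 766) 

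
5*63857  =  319285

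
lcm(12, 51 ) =204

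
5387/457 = 11 + 360/457 = 11.79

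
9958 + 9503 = 19461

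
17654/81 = 17654/81 = 217.95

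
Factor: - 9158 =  - 2^1 *19^1 * 241^1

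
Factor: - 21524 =  -  2^2*5381^1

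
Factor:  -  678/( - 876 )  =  113/146 = 2^( - 1 )*73^(-1)*113^1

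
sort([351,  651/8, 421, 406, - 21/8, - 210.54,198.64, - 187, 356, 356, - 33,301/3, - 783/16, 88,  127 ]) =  [-210.54,-187, - 783/16, - 33,  -  21/8, 651/8,  88 , 301/3 , 127, 198.64, 351 , 356 , 356,406, 421 ] 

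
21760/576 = 340/9=37.78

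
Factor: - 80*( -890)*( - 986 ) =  - 70203200 = -2^6*5^2*17^1*29^1*89^1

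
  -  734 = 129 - 863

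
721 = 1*721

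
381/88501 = 381/88501 = 0.00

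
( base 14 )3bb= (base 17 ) 2A5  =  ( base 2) 1011110001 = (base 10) 753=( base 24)179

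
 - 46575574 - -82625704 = 36050130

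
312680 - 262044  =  50636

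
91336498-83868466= 7468032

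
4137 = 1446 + 2691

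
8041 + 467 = 8508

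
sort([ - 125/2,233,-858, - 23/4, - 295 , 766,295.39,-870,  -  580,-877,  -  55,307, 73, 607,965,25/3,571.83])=[ - 877, - 870, - 858,- 580,- 295,-125/2,-55, - 23/4,  25/3 , 73,233, 295.39,307,571.83 , 607 , 766, 965] 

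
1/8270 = 1/8270=0.00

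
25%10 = 5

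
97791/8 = 97791/8 = 12223.88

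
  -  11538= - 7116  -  4422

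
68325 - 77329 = - 9004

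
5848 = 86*68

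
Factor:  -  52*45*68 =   -  159120 = - 2^4 * 3^2*5^1*13^1*17^1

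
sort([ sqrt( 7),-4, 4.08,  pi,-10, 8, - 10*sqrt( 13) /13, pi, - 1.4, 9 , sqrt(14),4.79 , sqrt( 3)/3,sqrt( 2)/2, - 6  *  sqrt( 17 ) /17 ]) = [ - 10, - 4 ,-10*sqrt( 13)/13, - 6*sqrt( 17)/17, - 1.4, sqrt(3)/3, sqrt( 2) /2, sqrt(7 ), pi, pi,  sqrt( 14 ),4.08, 4.79,8, 9 ]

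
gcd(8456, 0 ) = 8456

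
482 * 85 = 40970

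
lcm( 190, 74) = 7030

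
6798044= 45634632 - 38836588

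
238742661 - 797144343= - 558401682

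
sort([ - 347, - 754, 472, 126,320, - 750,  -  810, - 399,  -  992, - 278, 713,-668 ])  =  [ - 992 , - 810, - 754 , - 750,-668, - 399, - 347 , - 278,  126, 320, 472, 713 ]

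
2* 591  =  1182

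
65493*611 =40016223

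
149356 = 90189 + 59167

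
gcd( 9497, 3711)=1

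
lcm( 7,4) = 28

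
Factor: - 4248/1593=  - 8/3   =  - 2^3* 3^( - 1)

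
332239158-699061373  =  -366822215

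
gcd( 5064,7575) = 3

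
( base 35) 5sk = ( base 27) 9KO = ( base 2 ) 1101111010101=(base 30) 7RF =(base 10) 7125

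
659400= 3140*210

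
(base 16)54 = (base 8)124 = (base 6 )220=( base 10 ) 84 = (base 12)70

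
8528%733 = 465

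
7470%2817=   1836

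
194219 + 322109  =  516328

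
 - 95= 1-96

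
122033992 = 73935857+48098135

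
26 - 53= - 27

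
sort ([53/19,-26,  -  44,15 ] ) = [  -  44 ,-26, 53/19, 15 ]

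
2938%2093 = 845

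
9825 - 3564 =6261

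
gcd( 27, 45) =9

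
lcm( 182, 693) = 18018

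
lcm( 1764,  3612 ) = 75852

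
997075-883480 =113595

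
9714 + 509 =10223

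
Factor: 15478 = 2^1*71^1*109^1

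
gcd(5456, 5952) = 496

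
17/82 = 17/82 = 0.21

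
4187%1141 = 764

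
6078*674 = 4096572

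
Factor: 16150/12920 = 2^( - 2)  *  5^1 = 5/4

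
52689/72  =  17563/24 =731.79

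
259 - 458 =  - 199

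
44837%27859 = 16978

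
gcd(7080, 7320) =120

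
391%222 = 169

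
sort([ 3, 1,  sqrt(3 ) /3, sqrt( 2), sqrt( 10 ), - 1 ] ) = [ - 1, sqrt( 3 )/3,  1, sqrt(2 ),  3, sqrt( 10)] 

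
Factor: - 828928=  -  2^9 *1619^1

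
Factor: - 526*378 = -198828 = - 2^2*3^3*7^1 * 263^1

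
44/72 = 11/18 = 0.61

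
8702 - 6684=2018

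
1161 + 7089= 8250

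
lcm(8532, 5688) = 17064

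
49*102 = 4998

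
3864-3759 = 105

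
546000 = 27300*20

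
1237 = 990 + 247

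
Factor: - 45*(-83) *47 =175545 =3^2*5^1*47^1*83^1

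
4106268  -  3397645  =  708623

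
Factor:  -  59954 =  - 2^1 * 31^1 * 967^1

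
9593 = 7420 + 2173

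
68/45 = 1+ 23/45= 1.51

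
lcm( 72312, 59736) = 1373928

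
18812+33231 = 52043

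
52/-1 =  -52+0/1  =  - 52.00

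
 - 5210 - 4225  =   - 9435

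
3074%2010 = 1064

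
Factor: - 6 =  - 2^1*3^1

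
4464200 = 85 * 52520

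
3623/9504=3623/9504 = 0.38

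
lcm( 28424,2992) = 56848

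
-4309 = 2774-7083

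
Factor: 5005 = 5^1*7^1 * 11^1*13^1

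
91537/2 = 45768 +1/2 = 45768.50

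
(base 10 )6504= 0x1968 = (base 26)9g4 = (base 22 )D9E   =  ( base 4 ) 1211220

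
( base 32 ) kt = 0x29d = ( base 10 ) 669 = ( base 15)2e9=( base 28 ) NP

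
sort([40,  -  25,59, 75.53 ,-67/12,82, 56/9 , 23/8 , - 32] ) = [ -32,-25, -67/12,23/8,  56/9,  40, 59 , 75.53, 82]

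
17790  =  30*593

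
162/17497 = 162/17497 = 0.01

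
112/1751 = 112/1751 = 0.06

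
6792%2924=944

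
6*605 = 3630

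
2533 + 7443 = 9976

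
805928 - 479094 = 326834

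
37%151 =37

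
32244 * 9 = 290196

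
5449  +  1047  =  6496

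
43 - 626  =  -583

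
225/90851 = 225/90851= 0.00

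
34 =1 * 34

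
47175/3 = 15725= 15725.00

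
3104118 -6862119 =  - 3758001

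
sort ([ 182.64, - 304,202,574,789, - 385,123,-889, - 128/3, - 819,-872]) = [ - 889,-872, -819,-385, - 304,- 128/3,123,182.64, 202, 574, 789 ]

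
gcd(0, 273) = 273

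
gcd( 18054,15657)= 51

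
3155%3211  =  3155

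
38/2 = 19 =19.00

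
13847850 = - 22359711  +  36207561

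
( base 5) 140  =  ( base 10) 45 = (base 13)36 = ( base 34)1B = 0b101101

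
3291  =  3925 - 634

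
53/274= 53/274 = 0.19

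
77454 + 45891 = 123345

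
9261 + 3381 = 12642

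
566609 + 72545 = 639154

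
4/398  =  2/199 = 0.01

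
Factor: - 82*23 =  - 2^1*23^1 * 41^1  =  - 1886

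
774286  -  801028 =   -  26742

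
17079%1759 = 1248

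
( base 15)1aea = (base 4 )1123111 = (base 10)5845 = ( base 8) 13325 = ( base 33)5C4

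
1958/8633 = 22/97 = 0.23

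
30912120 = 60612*510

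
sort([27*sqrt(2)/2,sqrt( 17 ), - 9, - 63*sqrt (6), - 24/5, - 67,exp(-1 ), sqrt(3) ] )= [ - 63*sqrt(6) , - 67, - 9, - 24/5,exp( - 1),sqrt (3 ), sqrt( 17 ) , 27*sqrt(2)/2] 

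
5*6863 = 34315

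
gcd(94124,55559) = 1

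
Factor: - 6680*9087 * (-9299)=564460086840=2^3 * 3^1*5^1*13^1 * 17^1*167^1*233^1*547^1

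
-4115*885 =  -3641775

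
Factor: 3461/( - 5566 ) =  - 2^(-1 ) * 11^ ( - 2 )*23^( - 1)*3461^1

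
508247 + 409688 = 917935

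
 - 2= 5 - 7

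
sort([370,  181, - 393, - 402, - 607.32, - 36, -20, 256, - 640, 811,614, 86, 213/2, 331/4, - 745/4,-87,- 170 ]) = [ - 640,  -  607.32,-402 ,- 393, - 745/4, - 170, - 87, - 36,-20,  331/4,86, 213/2,181,256,  370,614,  811 ]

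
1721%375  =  221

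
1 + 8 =9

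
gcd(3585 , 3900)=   15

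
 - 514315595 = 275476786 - 789792381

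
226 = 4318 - 4092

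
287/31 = 9 + 8/31 = 9.26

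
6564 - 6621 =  - 57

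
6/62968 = 3/31484= 0.00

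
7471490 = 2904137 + 4567353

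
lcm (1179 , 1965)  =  5895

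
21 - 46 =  - 25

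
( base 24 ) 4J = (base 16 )73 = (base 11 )a5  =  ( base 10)115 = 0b1110011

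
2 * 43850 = 87700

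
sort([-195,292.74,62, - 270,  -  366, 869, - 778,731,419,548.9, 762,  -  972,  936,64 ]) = [-972, - 778, - 366, - 270, - 195,62, 64, 292.74 , 419, 548.9,731,762, 869,936] 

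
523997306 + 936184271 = 1460181577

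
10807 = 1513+9294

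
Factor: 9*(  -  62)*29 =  - 2^1*3^2 * 29^1 * 31^1=- 16182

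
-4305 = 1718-6023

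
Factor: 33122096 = 2^4*7^1 *41^1 * 7213^1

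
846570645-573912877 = 272657768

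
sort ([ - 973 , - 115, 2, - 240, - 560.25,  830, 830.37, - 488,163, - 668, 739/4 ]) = [ - 973, - 668, - 560.25, - 488, - 240, -115,2, 163,739/4, 830, 830.37] 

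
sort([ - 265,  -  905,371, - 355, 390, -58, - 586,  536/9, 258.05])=[ - 905, - 586, - 355, - 265, - 58,536/9,258.05, 371,390]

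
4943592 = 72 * 68661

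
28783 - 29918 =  - 1135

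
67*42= 2814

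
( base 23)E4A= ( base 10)7508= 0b1110101010100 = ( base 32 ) 7ak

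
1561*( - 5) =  - 7805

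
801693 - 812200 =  - 10507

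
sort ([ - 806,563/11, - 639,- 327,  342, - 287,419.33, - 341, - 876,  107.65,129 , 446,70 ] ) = [ - 876, - 806,-639, - 341, - 327 , - 287,563/11,70,107.65, 129 , 342,419.33, 446 ]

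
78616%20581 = 16873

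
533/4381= 41/337 = 0.12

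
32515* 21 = 682815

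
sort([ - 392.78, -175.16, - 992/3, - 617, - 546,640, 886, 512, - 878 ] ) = [-878,-617, - 546, - 392.78, - 992/3,- 175.16,512, 640, 886 ]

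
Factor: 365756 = 2^2*61^1*1499^1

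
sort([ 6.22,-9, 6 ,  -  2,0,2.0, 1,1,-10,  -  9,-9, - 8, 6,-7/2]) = [ - 10, - 9, - 9, - 9,-8, - 7/2 ,-2, 0,1 , 1, 2.0,6, 6, 6.22]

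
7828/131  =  59+99/131 = 59.76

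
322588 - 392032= - 69444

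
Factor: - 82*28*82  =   -2^4*7^1*41^2 = -188272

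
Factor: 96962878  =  2^1*1663^1*29153^1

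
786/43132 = 393/21566 = 0.02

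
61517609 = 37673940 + 23843669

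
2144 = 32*67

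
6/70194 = 1/11699 = 0.00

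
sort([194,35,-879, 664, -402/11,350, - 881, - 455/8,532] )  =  [ - 881, - 879, - 455/8, - 402/11, 35, 194, 350, 532, 664]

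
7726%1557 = 1498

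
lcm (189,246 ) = 15498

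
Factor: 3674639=3674639^1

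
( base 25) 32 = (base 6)205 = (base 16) 4d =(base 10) 77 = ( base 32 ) 2d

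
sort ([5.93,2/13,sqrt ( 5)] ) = [2/13,sqrt(5 ), 5.93] 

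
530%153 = 71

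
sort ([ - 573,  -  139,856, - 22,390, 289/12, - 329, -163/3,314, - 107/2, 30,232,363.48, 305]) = [ - 573,-329, - 139, - 163/3,  -  107/2, - 22, 289/12,30,232 , 305,314,363.48 , 390,856 ] 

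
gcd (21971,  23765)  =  1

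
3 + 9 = 12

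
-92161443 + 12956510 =-79204933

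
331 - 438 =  - 107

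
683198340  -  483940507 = 199257833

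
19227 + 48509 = 67736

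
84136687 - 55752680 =28384007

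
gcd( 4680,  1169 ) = 1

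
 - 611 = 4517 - 5128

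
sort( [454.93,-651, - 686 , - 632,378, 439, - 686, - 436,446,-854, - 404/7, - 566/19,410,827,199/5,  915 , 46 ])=[ - 854, - 686,-686, - 651, - 632,-436,-404/7,  -  566/19,199/5, 46,378, 410, 439, 446,454.93,827,915 ] 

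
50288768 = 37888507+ 12400261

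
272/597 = 272/597=0.46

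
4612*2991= 13794492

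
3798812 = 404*9403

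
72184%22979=3247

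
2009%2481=2009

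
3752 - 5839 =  - 2087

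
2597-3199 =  - 602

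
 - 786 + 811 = 25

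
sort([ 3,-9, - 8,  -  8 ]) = [ - 9,-8,-8, 3] 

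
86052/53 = 1623 + 33/53 = 1623.62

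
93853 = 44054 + 49799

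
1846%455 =26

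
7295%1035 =50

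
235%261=235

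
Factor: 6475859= 13^1*498143^1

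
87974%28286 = 3116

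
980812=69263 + 911549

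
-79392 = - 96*827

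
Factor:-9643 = -9643^1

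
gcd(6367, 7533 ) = 1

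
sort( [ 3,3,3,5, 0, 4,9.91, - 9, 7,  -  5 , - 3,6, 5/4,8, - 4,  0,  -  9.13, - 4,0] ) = [ - 9.13,-9, - 5,-4, - 4, - 3,0,0,0 , 5/4,3 , 3, 3 , 4,5,6,  7,  8,9.91]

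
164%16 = 4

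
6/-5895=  - 1 + 1963/1965=- 0.00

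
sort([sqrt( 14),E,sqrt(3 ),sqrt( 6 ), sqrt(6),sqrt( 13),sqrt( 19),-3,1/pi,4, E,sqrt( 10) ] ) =[ - 3,1/pi, sqrt ( 3),sqrt(6),sqrt( 6 ),E,  E,sqrt( 10),sqrt( 13), sqrt(14 ),4, sqrt ( 19) ]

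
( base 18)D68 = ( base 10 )4328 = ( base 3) 12221022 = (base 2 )1000011101000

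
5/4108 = 5/4108=0.00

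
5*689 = 3445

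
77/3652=7/332 = 0.02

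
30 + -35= -5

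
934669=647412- - 287257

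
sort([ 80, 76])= [ 76, 80] 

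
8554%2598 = 760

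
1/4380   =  1/4380 = 0.00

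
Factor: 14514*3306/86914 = 23991642/43457=2^1*3^2*19^1*29^1*41^1* 59^1*43457^ ( - 1 )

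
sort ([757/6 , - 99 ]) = [ - 99,757/6 ]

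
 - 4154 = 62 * ( - 67)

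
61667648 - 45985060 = 15682588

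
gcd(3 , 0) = 3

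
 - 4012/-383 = 4012/383 = 10.48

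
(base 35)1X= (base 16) 44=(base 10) 68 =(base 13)53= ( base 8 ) 104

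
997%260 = 217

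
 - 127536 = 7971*(  -  16)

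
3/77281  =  3/77281 = 0.00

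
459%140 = 39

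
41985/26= 1614 +21/26 = 1614.81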